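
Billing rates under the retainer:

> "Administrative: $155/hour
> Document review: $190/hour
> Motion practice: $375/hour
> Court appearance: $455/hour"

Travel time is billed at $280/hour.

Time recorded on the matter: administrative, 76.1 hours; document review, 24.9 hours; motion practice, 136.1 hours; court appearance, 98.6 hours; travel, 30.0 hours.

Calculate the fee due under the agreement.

$120,827.00

Administrative: 76.1 × $155 = $11,795.50
Document review: 24.9 × $190 = $4,731.00
Motion practice: 136.1 × $375 = $51,037.50
Court appearance: 98.6 × $455 = $44,863.00
Subtotal: $11,795.50 + $4,731.00 + $51,037.50 + $44,863.00 = $112,427.00
Travel: 30.0 × $280 = $8,400.00
Total: $112,427.00 + $8,400.00 = $120,827.00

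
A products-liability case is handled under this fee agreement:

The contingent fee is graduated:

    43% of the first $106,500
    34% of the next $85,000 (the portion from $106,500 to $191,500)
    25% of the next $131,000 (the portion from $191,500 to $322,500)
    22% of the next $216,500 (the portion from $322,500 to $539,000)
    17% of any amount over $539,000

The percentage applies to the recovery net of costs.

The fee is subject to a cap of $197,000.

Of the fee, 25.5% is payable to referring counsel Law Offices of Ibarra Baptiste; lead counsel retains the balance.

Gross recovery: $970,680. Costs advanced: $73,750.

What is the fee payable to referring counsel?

Fee base (net of costs): $970,680 − $73,750 = $896,930
First $106,500 at 43% = $45,795.00
Next $85,000 at 34% = $28,900.00
Next $131,000 at 25% = $32,750.00
Next $216,500 at 22% = $47,630.00
Remaining $357,930 at 17% = $60,848.10
Fee: $45,795.00 + $28,900.00 + $32,750.00 + $47,630.00 + $60,848.10 = $215,923.10
$215,923.10 exceeds the $197,000 cap, so the fee is capped at $197,000.00.
Referral share: 25.5% of $197,000.00 = $50,235.00; lead counsel retains $197,000.00 − $50,235.00 = $146,765.00.

$50,235.00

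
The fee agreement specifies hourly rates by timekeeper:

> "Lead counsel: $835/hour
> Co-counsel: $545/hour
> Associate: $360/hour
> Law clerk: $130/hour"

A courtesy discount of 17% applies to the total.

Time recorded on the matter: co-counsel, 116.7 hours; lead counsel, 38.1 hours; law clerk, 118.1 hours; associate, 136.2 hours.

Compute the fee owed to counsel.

$132,634.00

Lead counsel: 38.1 × $835 = $31,813.50
Co-counsel: 116.7 × $545 = $63,601.50
Associate: 136.2 × $360 = $49,032.00
Law clerk: 118.1 × $130 = $15,353.00
Subtotal: $159,800.00
Less 17% discount: −$27,166.00
Total: $159,800.00 − $27,166.00 = $132,634.00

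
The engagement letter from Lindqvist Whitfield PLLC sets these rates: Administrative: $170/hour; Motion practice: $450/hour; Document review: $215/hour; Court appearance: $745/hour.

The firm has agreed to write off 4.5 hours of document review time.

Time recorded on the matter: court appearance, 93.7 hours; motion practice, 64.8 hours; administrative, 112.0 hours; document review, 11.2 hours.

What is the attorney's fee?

$119,447.00

Administrative: 112.0 × $170 = $19,040.00
Motion practice: 64.8 × $450 = $29,160.00
Document review: 11.2 × $215 = $2,408.00
Court appearance: 93.7 × $745 = $69,806.50
Subtotal: $120,414.50
Write-off: 4.5 × $215 = $967.50
Total: $120,414.50 − $967.50 = $119,447.00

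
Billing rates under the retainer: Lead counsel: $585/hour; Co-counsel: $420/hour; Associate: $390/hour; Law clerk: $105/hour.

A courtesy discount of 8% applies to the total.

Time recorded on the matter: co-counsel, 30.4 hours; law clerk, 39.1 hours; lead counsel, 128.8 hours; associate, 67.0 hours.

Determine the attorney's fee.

$108,883.38

Lead counsel: 128.8 × $585 = $75,348.00
Co-counsel: 30.4 × $420 = $12,768.00
Associate: 67.0 × $390 = $26,130.00
Law clerk: 39.1 × $105 = $4,105.50
Subtotal: $118,351.50
Less 8% discount: −$9,468.12
Total: $118,351.50 − $9,468.12 = $108,883.38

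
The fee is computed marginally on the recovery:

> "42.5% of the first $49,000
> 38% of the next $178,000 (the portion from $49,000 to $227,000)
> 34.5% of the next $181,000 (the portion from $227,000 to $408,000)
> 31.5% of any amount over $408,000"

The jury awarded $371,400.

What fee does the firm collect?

First $49,000 at 42.5% = $20,825.00
Next $178,000 at 38% = $67,640.00
Remaining $144,400 at 34.5% = $49,818.00
Fee: $20,825.00 + $67,640.00 + $49,818.00 = $138,283.00

$138,283.00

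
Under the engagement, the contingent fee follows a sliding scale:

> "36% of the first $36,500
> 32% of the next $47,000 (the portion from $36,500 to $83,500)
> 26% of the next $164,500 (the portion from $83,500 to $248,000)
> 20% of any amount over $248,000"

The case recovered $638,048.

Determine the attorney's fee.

First $36,500 at 36% = $13,140.00
Next $47,000 at 32% = $15,040.00
Next $164,500 at 26% = $42,770.00
Remaining $390,048 at 20% = $78,009.60
Fee: $13,140.00 + $15,040.00 + $42,770.00 + $78,009.60 = $148,959.60

$148,959.60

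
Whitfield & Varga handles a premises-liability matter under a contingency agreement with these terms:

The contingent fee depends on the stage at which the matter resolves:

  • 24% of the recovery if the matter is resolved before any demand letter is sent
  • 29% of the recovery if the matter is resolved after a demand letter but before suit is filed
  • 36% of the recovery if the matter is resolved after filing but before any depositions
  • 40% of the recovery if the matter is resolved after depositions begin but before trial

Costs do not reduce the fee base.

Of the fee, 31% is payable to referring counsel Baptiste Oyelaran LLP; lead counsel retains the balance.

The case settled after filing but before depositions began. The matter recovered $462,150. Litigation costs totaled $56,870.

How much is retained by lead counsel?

$114,798.06

Fee base is the gross recovery, $462,150; costs are reimbursed separately.
The matter settled after filing but before depositions began, so the 36% rate applies.
$462,150 × 36% = $166,374.00
Referral share: 31% of $166,374.00 = $51,575.94; lead counsel retains $166,374.00 − $51,575.94 = $114,798.06.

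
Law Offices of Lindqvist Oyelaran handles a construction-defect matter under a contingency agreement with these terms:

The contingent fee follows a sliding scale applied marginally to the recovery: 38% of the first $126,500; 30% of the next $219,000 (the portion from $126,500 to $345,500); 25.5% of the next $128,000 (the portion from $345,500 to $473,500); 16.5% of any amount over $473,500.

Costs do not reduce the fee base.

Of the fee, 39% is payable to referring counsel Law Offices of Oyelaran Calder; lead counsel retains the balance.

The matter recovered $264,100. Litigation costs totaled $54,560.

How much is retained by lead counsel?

Fee base is the gross recovery, $264,100; costs are reimbursed separately.
First $126,500 at 38% = $48,070.00
Remaining $137,600 at 30% = $41,280.00
Fee: $48,070.00 + $41,280.00 = $89,350.00
Referral share: 39% of $89,350.00 = $34,846.50; lead counsel retains $89,350.00 − $34,846.50 = $54,503.50.

$54,503.50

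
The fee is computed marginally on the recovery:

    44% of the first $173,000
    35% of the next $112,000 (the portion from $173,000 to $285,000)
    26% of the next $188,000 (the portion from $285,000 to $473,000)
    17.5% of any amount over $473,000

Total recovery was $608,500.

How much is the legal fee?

$187,912.50

First $173,000 at 44% = $76,120.00
Next $112,000 at 35% = $39,200.00
Next $188,000 at 26% = $48,880.00
Remaining $135,500 at 17.5% = $23,712.50
Fee: $76,120.00 + $39,200.00 + $48,880.00 + $23,712.50 = $187,912.50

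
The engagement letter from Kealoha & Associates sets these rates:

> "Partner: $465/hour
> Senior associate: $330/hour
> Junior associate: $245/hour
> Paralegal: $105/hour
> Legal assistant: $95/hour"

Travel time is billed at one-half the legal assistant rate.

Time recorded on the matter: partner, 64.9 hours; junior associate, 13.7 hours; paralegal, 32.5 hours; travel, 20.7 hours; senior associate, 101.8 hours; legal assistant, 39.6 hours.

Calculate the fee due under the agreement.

$75,286.75

Partner: 64.9 × $465 = $30,178.50
Senior associate: 101.8 × $330 = $33,594.00
Junior associate: 13.7 × $245 = $3,356.50
Paralegal: 32.5 × $105 = $3,412.50
Legal assistant: 39.6 × $95 = $3,762.00
Subtotal: $30,178.50 + $33,594.00 + $3,356.50 + $3,412.50 + $3,762.00 = $74,303.50
Travel: 20.7 × ($95 ÷ 2) = 20.7 × $47.50 = $983.25
Total: $74,303.50 + $983.25 = $75,286.75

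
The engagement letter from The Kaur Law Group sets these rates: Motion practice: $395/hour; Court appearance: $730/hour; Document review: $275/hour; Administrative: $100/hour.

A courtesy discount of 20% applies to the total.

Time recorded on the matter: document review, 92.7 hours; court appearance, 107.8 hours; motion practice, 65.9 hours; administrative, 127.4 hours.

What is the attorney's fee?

Motion practice: 65.9 × $395 = $26,030.50
Court appearance: 107.8 × $730 = $78,694.00
Document review: 92.7 × $275 = $25,492.50
Administrative: 127.4 × $100 = $12,740.00
Subtotal: $142,957.00
Less 20% discount: −$28,591.40
Total: $142,957.00 − $28,591.40 = $114,365.60

$114,365.60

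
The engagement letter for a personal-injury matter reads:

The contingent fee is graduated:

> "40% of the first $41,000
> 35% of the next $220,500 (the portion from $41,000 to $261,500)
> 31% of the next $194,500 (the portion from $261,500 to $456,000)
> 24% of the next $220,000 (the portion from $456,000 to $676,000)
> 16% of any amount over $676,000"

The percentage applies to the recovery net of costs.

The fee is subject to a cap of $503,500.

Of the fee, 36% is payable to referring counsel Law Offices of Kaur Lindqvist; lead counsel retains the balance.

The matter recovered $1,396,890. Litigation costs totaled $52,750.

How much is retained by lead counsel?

Fee base (net of costs): $1,396,890 − $52,750 = $1,344,140
First $41,000 at 40% = $16,400.00
Next $220,500 at 35% = $77,175.00
Next $194,500 at 31% = $60,295.00
Next $220,000 at 24% = $52,800.00
Remaining $668,140 at 16% = $106,902.40
Fee: $16,400.00 + $77,175.00 + $60,295.00 + $52,800.00 + $106,902.40 = $313,572.40
$313,572.40 is under the $503,500 cap.
Referral share: 36% of $313,572.40 = $112,886.06; lead counsel retains $313,572.40 − $112,886.06 = $200,686.34.

$200,686.34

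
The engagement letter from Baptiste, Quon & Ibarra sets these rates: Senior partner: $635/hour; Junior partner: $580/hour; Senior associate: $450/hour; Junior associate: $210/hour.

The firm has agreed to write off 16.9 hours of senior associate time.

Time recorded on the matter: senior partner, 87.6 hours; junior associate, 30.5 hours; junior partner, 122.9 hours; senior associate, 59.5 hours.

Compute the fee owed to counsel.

$152,483.00

Senior partner: 87.6 × $635 = $55,626.00
Junior partner: 122.9 × $580 = $71,282.00
Senior associate: 59.5 × $450 = $26,775.00
Junior associate: 30.5 × $210 = $6,405.00
Subtotal: $160,088.00
Write-off: 16.9 × $450 = $7,605.00
Total: $160,088.00 − $7,605.00 = $152,483.00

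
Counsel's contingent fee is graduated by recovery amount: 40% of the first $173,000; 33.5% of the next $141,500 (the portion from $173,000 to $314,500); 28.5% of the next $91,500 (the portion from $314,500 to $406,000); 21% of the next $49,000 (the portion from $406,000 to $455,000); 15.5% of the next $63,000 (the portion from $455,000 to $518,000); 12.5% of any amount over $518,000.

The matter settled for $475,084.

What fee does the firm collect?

$156,083.02

First $173,000 at 40% = $69,200.00
Next $141,500 at 33.5% = $47,402.50
Next $91,500 at 28.5% = $26,077.50
Next $49,000 at 21% = $10,290.00
Remaining $20,084 at 15.5% = $3,113.02
Fee: $69,200.00 + $47,402.50 + $26,077.50 + $10,290.00 + $3,113.02 = $156,083.02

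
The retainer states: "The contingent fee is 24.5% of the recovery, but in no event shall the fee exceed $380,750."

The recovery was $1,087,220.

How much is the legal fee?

$266,368.90

24.5% of $1,087,220 = $266,368.90
That is under the $380,750 cap.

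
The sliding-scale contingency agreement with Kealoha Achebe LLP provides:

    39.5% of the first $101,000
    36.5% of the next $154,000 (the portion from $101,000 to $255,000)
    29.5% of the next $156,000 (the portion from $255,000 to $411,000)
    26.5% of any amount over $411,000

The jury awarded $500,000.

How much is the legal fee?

$165,710.00

First $101,000 at 39.5% = $39,895.00
Next $154,000 at 36.5% = $56,210.00
Next $156,000 at 29.5% = $46,020.00
Remaining $89,000 at 26.5% = $23,585.00
Fee: $39,895.00 + $56,210.00 + $46,020.00 + $23,585.00 = $165,710.00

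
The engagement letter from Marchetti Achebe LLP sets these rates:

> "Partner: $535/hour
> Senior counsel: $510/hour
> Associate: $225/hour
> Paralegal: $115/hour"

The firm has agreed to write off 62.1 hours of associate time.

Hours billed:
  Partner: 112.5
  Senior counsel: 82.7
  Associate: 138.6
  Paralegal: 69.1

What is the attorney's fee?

Partner: 112.5 × $535 = $60,187.50
Senior counsel: 82.7 × $510 = $42,177.00
Associate: 138.6 × $225 = $31,185.00
Paralegal: 69.1 × $115 = $7,946.50
Subtotal: $141,496.00
Write-off: 62.1 × $225 = $13,972.50
Total: $141,496.00 − $13,972.50 = $127,523.50

$127,523.50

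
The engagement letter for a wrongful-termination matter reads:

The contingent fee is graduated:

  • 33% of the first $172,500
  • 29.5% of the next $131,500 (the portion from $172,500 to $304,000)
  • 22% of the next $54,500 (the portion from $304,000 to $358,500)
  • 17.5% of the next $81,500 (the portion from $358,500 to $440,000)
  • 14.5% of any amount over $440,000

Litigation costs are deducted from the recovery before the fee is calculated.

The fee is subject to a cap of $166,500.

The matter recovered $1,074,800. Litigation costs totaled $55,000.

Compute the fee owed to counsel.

$166,500.00

Fee base (net of costs): $1,074,800 − $55,000 = $1,019,800
First $172,500 at 33% = $56,925.00
Next $131,500 at 29.5% = $38,792.50
Next $54,500 at 22% = $11,990.00
Next $81,500 at 17.5% = $14,262.50
Remaining $579,800 at 14.5% = $84,071.00
Fee: $56,925.00 + $38,792.50 + $11,990.00 + $14,262.50 + $84,071.00 = $206,041.00
$206,041.00 exceeds the $166,500 cap, so the fee is capped at $166,500.00.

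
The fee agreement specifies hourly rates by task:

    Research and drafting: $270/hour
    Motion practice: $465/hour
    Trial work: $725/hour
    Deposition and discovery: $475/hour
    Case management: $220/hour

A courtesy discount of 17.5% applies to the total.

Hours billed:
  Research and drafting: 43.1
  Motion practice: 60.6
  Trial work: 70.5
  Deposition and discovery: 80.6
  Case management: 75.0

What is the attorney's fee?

$120,213.64

Research and drafting: 43.1 × $270 = $11,637.00
Motion practice: 60.6 × $465 = $28,179.00
Trial work: 70.5 × $725 = $51,112.50
Deposition and discovery: 80.6 × $475 = $38,285.00
Case management: 75.0 × $220 = $16,500.00
Subtotal: $145,713.50
Less 17.5% discount: −$25,499.86
Total: $145,713.50 − $25,499.86 = $120,213.64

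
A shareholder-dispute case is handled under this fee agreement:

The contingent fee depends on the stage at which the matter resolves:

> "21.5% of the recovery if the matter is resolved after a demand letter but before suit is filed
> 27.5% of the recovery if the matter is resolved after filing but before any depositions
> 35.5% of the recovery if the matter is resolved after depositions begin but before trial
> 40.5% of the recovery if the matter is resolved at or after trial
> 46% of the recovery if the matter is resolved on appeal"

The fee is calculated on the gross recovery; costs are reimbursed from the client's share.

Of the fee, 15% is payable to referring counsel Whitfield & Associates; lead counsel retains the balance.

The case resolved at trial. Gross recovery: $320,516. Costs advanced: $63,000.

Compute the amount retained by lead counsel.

$110,337.63

Fee base is the gross recovery, $320,516; costs are reimbursed separately.
The matter resolved at trial, so the 40.5% rate applies.
$320,516 × 40.5% = $129,808.98
Referral share: 15% of $129,808.98 = $19,471.35; lead counsel retains $129,808.98 − $19,471.35 = $110,337.63.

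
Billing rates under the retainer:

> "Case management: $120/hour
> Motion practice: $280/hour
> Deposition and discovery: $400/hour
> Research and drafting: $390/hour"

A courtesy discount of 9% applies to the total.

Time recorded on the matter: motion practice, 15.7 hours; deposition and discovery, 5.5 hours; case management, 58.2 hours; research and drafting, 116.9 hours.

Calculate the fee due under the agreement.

Case management: 58.2 × $120 = $6,984.00
Motion practice: 15.7 × $280 = $4,396.00
Deposition and discovery: 5.5 × $400 = $2,200.00
Research and drafting: 116.9 × $390 = $45,591.00
Subtotal: $59,171.00
Less 9% discount: −$5,325.39
Total: $59,171.00 − $5,325.39 = $53,845.61

$53,845.61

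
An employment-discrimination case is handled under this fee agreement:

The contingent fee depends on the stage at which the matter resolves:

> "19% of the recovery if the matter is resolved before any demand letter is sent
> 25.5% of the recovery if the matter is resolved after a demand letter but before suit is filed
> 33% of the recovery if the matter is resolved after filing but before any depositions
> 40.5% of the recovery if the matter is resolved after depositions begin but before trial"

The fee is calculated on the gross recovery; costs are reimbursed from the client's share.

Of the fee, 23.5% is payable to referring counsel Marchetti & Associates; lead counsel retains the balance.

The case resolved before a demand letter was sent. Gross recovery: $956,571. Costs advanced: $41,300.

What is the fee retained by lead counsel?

Fee base is the gross recovery, $956,571; costs are reimbursed separately.
The matter resolved before a demand letter was sent, so the 19% rate applies.
$956,571 × 19% = $181,748.49
Referral share: 23.5% of $181,748.49 = $42,710.90; lead counsel retains $181,748.49 − $42,710.90 = $139,037.59.

$139,037.59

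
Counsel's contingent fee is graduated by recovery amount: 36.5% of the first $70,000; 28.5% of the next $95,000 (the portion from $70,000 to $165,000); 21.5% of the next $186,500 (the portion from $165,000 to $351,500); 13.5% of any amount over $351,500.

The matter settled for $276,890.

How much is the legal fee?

$76,681.35

First $70,000 at 36.5% = $25,550.00
Next $95,000 at 28.5% = $27,075.00
Remaining $111,890 at 21.5% = $24,056.35
Fee: $25,550.00 + $27,075.00 + $24,056.35 = $76,681.35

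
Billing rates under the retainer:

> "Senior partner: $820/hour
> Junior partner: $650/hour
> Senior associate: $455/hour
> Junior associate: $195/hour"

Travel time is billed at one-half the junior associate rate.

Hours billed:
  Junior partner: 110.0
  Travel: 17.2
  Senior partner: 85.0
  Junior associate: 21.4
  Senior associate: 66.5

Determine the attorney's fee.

$177,307.50

Senior partner: 85.0 × $820 = $69,700.00
Junior partner: 110.0 × $650 = $71,500.00
Senior associate: 66.5 × $455 = $30,257.50
Junior associate: 21.4 × $195 = $4,173.00
Subtotal: $69,700.00 + $71,500.00 + $30,257.50 + $4,173.00 = $175,630.50
Travel: 17.2 × ($195 ÷ 2) = 17.2 × $97.50 = $1,677.00
Total: $175,630.50 + $1,677.00 = $177,307.50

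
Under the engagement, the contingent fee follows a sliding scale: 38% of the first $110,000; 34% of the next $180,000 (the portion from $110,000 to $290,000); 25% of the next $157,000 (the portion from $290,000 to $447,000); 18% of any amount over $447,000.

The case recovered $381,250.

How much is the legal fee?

First $110,000 at 38% = $41,800.00
Next $180,000 at 34% = $61,200.00
Remaining $91,250 at 25% = $22,812.50
Fee: $41,800.00 + $61,200.00 + $22,812.50 = $125,812.50

$125,812.50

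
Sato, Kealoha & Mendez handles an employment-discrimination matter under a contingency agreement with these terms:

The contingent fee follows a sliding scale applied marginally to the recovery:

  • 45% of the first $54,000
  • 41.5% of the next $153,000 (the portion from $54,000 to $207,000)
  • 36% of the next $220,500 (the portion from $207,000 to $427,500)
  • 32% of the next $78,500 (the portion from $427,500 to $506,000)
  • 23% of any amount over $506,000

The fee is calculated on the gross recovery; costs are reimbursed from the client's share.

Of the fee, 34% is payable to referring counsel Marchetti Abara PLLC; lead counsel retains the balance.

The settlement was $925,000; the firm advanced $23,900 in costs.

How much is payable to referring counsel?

Fee base is the gross recovery, $925,000; costs are reimbursed separately.
First $54,000 at 45% = $24,300.00
Next $153,000 at 41.5% = $63,495.00
Next $220,500 at 36% = $79,380.00
Next $78,500 at 32% = $25,120.00
Remaining $419,000 at 23% = $96,370.00
Fee: $24,300.00 + $63,495.00 + $79,380.00 + $25,120.00 + $96,370.00 = $288,665.00
Referral share: 34% of $288,665.00 = $98,146.10; lead counsel retains $288,665.00 − $98,146.10 = $190,518.90.

$98,146.10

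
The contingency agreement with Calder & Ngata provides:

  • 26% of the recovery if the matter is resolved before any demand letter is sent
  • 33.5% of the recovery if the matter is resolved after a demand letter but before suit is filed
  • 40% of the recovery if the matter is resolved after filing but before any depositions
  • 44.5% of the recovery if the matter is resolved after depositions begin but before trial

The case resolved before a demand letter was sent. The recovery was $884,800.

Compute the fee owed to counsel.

$230,048.00

The matter resolved before a demand letter was sent, so the 26% rate applies.
$884,800 × 26% = $230,048.00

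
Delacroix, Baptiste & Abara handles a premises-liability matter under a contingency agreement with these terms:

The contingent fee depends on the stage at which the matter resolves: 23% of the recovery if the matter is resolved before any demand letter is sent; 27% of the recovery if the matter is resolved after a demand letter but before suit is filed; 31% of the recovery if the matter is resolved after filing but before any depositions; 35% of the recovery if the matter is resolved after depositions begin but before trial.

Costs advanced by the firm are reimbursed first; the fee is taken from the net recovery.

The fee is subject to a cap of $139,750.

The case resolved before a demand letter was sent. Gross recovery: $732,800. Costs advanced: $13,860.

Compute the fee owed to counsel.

Fee base (net of costs): $732,800 − $13,860 = $718,940
The matter resolved before a demand letter was sent, so the 23% rate applies.
$718,940 × 23% = $165,356.20
$165,356.20 exceeds the $139,750 cap, so the fee is capped at $139,750.00.

$139,750.00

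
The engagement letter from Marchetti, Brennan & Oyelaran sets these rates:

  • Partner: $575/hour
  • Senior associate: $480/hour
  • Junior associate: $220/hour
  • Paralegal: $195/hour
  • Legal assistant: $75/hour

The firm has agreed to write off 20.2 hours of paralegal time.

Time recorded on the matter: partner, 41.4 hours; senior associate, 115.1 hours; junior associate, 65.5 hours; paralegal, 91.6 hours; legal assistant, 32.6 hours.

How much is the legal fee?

$109,831.00

Partner: 41.4 × $575 = $23,805.00
Senior associate: 115.1 × $480 = $55,248.00
Junior associate: 65.5 × $220 = $14,410.00
Paralegal: 91.6 × $195 = $17,862.00
Legal assistant: 32.6 × $75 = $2,445.00
Subtotal: $113,770.00
Write-off: 20.2 × $195 = $3,939.00
Total: $113,770.00 − $3,939.00 = $109,831.00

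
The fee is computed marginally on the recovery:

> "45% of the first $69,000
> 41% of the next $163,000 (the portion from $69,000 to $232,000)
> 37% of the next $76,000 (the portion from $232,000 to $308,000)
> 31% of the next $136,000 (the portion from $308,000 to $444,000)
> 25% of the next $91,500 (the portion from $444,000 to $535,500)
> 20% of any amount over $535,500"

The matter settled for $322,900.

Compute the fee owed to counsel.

First $69,000 at 45% = $31,050.00
Next $163,000 at 41% = $66,830.00
Next $76,000 at 37% = $28,120.00
Remaining $14,900 at 31% = $4,619.00
Fee: $31,050.00 + $66,830.00 + $28,120.00 + $4,619.00 = $130,619.00

$130,619.00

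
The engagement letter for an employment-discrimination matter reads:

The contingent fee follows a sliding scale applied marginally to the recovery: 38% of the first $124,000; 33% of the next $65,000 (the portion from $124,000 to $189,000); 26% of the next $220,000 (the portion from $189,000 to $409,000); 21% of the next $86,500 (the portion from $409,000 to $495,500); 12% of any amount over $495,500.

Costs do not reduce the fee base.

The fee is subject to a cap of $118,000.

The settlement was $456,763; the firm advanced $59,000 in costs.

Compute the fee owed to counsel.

Fee base is the gross recovery, $456,763; costs are reimbursed separately.
First $124,000 at 38% = $47,120.00
Next $65,000 at 33% = $21,450.00
Next $220,000 at 26% = $57,200.00
Remaining $47,763 at 21% = $10,030.23
Fee: $47,120.00 + $21,450.00 + $57,200.00 + $10,030.23 = $135,800.23
$135,800.23 exceeds the $118,000 cap, so the fee is capped at $118,000.00.

$118,000.00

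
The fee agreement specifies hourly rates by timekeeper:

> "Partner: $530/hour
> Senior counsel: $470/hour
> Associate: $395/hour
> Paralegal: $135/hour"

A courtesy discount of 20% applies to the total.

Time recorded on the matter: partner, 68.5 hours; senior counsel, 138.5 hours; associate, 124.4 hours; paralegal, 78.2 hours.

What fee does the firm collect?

$128,876.00

Partner: 68.5 × $530 = $36,305.00
Senior counsel: 138.5 × $470 = $65,095.00
Associate: 124.4 × $395 = $49,138.00
Paralegal: 78.2 × $135 = $10,557.00
Subtotal: $161,095.00
Less 20% discount: −$32,219.00
Total: $161,095.00 − $32,219.00 = $128,876.00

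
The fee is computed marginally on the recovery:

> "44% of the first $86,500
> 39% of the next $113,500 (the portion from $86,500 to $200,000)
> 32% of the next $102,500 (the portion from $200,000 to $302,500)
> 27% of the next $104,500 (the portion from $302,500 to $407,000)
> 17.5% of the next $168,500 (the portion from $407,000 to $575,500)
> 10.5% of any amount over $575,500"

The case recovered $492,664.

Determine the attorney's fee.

$158,331.20

First $86,500 at 44% = $38,060.00
Next $113,500 at 39% = $44,265.00
Next $102,500 at 32% = $32,800.00
Next $104,500 at 27% = $28,215.00
Remaining $85,664 at 17.5% = $14,991.20
Fee: $38,060.00 + $44,265.00 + $32,800.00 + $28,215.00 + $14,991.20 = $158,331.20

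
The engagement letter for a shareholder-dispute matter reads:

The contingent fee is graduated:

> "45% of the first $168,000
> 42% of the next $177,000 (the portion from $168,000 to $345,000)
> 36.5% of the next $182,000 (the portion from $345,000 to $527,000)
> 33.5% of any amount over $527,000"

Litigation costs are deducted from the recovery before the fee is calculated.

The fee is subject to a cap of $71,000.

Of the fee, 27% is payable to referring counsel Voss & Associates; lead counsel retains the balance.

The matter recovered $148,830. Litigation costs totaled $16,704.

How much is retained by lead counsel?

Fee base (net of costs): $148,830 − $16,704 = $132,126
First $132,126 at 45% = $59,456.70
$59,456.70 is under the $71,000 cap.
Referral share: 27% of $59,456.70 = $16,053.31; lead counsel retains $59,456.70 − $16,053.31 = $43,403.39.

$43,403.39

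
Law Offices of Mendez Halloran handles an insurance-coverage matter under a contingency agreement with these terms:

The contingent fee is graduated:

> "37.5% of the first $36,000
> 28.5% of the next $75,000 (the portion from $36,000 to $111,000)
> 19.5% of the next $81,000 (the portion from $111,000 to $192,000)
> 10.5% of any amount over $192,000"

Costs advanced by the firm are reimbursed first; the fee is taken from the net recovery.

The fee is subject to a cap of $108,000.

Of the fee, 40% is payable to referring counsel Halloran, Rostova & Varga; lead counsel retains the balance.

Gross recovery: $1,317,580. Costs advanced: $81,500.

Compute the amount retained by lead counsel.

Fee base (net of costs): $1,317,580 − $81,500 = $1,236,080
First $36,000 at 37.5% = $13,500.00
Next $75,000 at 28.5% = $21,375.00
Next $81,000 at 19.5% = $15,795.00
Remaining $1,044,080 at 10.5% = $109,628.40
Fee: $13,500.00 + $21,375.00 + $15,795.00 + $109,628.40 = $160,298.40
$160,298.40 exceeds the $108,000 cap, so the fee is capped at $108,000.00.
Referral share: 40% of $108,000.00 = $43,200.00; lead counsel retains $108,000.00 − $43,200.00 = $64,800.00.

$64,800.00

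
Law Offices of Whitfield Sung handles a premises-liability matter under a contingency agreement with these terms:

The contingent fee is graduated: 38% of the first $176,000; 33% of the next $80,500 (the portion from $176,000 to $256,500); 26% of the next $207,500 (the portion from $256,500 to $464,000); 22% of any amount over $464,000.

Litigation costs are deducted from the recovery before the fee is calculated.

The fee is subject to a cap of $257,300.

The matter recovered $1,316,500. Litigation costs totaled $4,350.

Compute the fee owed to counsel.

Fee base (net of costs): $1,316,500 − $4,350 = $1,312,150
First $176,000 at 38% = $66,880.00
Next $80,500 at 33% = $26,565.00
Next $207,500 at 26% = $53,950.00
Remaining $848,150 at 22% = $186,593.00
Fee: $66,880.00 + $26,565.00 + $53,950.00 + $186,593.00 = $333,988.00
$333,988.00 exceeds the $257,300 cap, so the fee is capped at $257,300.00.

$257,300.00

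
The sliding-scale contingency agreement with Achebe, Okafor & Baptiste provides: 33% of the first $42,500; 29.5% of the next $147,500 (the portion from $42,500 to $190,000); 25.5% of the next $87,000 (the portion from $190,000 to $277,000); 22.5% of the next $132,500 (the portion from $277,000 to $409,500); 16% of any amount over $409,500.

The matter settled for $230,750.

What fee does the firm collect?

$67,928.75

First $42,500 at 33% = $14,025.00
Next $147,500 at 29.5% = $43,512.50
Remaining $40,750 at 25.5% = $10,391.25
Fee: $14,025.00 + $43,512.50 + $10,391.25 = $67,928.75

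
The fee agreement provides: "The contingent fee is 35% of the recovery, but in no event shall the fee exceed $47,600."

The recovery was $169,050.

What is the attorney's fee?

35% of $169,050 = $59,167.50
That exceeds the $47,600 cap, so the fee is capped at $47,600.

$47,600.00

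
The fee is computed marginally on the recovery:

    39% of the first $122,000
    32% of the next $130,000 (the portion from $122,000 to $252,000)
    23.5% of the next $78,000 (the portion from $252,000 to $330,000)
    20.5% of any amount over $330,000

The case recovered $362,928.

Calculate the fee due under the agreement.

$114,260.24

First $122,000 at 39% = $47,580.00
Next $130,000 at 32% = $41,600.00
Next $78,000 at 23.5% = $18,330.00
Remaining $32,928 at 20.5% = $6,750.24
Fee: $47,580.00 + $41,600.00 + $18,330.00 + $6,750.24 = $114,260.24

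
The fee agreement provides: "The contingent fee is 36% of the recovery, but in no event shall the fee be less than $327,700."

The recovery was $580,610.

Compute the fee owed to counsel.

$327,700.00

36% of $580,610 = $209,019.60
That is below the $327,700 minimum, so the minimum applies.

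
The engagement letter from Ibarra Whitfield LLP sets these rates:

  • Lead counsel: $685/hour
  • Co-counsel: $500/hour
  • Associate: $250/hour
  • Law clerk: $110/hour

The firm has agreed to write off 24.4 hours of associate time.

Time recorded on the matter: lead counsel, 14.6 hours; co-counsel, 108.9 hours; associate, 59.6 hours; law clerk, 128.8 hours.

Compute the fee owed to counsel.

Lead counsel: 14.6 × $685 = $10,001.00
Co-counsel: 108.9 × $500 = $54,450.00
Associate: 59.6 × $250 = $14,900.00
Law clerk: 128.8 × $110 = $14,168.00
Subtotal: $93,519.00
Write-off: 24.4 × $250 = $6,100.00
Total: $93,519.00 − $6,100.00 = $87,419.00

$87,419.00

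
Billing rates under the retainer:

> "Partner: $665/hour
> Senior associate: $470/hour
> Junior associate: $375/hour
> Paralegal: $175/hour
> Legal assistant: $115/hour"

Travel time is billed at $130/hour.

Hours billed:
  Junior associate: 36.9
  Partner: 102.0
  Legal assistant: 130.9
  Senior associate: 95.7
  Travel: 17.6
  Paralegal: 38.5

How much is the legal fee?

$150,725.50

Partner: 102.0 × $665 = $67,830.00
Senior associate: 95.7 × $470 = $44,979.00
Junior associate: 36.9 × $375 = $13,837.50
Paralegal: 38.5 × $175 = $6,737.50
Legal assistant: 130.9 × $115 = $15,053.50
Subtotal: $67,830.00 + $44,979.00 + $13,837.50 + $6,737.50 + $15,053.50 = $148,437.50
Travel: 17.6 × $130 = $2,288.00
Total: $148,437.50 + $2,288.00 = $150,725.50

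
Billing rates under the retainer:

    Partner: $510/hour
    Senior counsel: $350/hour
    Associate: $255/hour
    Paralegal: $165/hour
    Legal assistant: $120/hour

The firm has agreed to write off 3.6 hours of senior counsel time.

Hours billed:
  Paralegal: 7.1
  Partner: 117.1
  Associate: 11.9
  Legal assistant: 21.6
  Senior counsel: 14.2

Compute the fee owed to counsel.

$70,229.00

Partner: 117.1 × $510 = $59,721.00
Senior counsel: 14.2 × $350 = $4,970.00
Associate: 11.9 × $255 = $3,034.50
Paralegal: 7.1 × $165 = $1,171.50
Legal assistant: 21.6 × $120 = $2,592.00
Subtotal: $71,489.00
Write-off: 3.6 × $350 = $1,260.00
Total: $71,489.00 − $1,260.00 = $70,229.00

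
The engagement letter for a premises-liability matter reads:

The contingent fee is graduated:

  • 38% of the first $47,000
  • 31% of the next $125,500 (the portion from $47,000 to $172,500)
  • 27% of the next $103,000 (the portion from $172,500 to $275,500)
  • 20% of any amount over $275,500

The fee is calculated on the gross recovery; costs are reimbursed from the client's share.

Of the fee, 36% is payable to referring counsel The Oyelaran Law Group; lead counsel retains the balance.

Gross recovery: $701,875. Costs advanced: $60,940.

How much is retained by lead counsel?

Fee base is the gross recovery, $701,875; costs are reimbursed separately.
First $47,000 at 38% = $17,860.00
Next $125,500 at 31% = $38,905.00
Next $103,000 at 27% = $27,810.00
Remaining $426,375 at 20% = $85,275.00
Fee: $17,860.00 + $38,905.00 + $27,810.00 + $85,275.00 = $169,850.00
Referral share: 36% of $169,850.00 = $61,146.00; lead counsel retains $169,850.00 − $61,146.00 = $108,704.00.

$108,704.00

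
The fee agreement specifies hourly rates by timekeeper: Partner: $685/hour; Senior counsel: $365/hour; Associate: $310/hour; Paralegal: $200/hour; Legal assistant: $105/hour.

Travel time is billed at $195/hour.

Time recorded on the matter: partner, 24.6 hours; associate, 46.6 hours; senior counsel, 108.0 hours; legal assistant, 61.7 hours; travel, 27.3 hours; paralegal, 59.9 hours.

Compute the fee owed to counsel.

Partner: 24.6 × $685 = $16,851.00
Senior counsel: 108.0 × $365 = $39,420.00
Associate: 46.6 × $310 = $14,446.00
Paralegal: 59.9 × $200 = $11,980.00
Legal assistant: 61.7 × $105 = $6,478.50
Subtotal: $16,851.00 + $39,420.00 + $14,446.00 + $11,980.00 + $6,478.50 = $89,175.50
Travel: 27.3 × $195 = $5,323.50
Total: $89,175.50 + $5,323.50 = $94,499.00

$94,499.00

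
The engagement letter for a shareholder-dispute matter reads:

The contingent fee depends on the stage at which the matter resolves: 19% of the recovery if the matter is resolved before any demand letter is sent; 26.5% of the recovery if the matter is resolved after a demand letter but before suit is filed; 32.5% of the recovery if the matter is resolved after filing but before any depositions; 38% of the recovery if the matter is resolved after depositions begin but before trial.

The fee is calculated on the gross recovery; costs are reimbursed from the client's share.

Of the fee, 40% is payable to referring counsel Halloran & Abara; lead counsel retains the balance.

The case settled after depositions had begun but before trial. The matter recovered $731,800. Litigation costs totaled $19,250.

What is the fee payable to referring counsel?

Fee base is the gross recovery, $731,800; costs are reimbursed separately.
The matter settled after depositions had begun but before trial, so the 38% rate applies.
$731,800 × 38% = $278,084.00
Referral share: 40% of $278,084.00 = $111,233.60; lead counsel retains $278,084.00 − $111,233.60 = $166,850.40.

$111,233.60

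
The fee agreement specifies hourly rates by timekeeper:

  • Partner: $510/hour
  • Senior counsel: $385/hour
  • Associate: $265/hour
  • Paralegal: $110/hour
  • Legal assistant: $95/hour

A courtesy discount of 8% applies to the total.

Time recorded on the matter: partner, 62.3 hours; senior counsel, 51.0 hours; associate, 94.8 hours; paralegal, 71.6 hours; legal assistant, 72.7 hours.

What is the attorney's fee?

Partner: 62.3 × $510 = $31,773.00
Senior counsel: 51.0 × $385 = $19,635.00
Associate: 94.8 × $265 = $25,122.00
Paralegal: 71.6 × $110 = $7,876.00
Legal assistant: 72.7 × $95 = $6,906.50
Subtotal: $91,312.50
Less 8% discount: −$7,305.00
Total: $91,312.50 − $7,305.00 = $84,007.50

$84,007.50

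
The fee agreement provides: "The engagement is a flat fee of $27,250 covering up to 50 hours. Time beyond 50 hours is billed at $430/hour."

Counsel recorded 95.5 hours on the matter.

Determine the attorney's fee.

$46,815.00

Flat fee: $27,250.00
Excess hours: 95.5 − 50 = 45.5
Overrun: 45.5 × $430 = $19,565.00
Total: $27,250.00 + $19,565.00 = $46,815.00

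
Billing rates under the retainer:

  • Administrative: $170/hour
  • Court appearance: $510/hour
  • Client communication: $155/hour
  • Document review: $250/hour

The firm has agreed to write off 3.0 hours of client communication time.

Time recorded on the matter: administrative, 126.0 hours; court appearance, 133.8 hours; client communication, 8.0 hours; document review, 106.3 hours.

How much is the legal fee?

$117,008.00

Administrative: 126.0 × $170 = $21,420.00
Court appearance: 133.8 × $510 = $68,238.00
Client communication: 8.0 × $155 = $1,240.00
Document review: 106.3 × $250 = $26,575.00
Subtotal: $117,473.00
Write-off: 3.0 × $155 = $465.00
Total: $117,473.00 − $465.00 = $117,008.00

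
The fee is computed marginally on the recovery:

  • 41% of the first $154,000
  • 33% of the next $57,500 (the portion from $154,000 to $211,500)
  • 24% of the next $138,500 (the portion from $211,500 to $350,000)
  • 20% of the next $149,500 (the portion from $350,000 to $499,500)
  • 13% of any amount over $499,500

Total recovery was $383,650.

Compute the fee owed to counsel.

$122,085.00

First $154,000 at 41% = $63,140.00
Next $57,500 at 33% = $18,975.00
Next $138,500 at 24% = $33,240.00
Remaining $33,650 at 20% = $6,730.00
Fee: $63,140.00 + $18,975.00 + $33,240.00 + $6,730.00 = $122,085.00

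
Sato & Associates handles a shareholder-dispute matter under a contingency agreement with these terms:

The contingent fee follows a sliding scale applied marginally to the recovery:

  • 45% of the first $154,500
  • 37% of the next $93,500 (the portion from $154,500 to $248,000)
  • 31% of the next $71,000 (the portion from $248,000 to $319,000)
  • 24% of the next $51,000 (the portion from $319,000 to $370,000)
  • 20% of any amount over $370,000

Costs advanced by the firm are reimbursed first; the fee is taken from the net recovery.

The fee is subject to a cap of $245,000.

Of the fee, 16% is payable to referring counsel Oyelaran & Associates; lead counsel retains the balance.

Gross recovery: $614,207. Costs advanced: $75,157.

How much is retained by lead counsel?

$144,631.20

Fee base (net of costs): $614,207 − $75,157 = $539,050
First $154,500 at 45% = $69,525.00
Next $93,500 at 37% = $34,595.00
Next $71,000 at 31% = $22,010.00
Next $51,000 at 24% = $12,240.00
Remaining $169,050 at 20% = $33,810.00
Fee: $69,525.00 + $34,595.00 + $22,010.00 + $12,240.00 + $33,810.00 = $172,180.00
$172,180.00 is under the $245,000 cap.
Referral share: 16% of $172,180.00 = $27,548.80; lead counsel retains $172,180.00 − $27,548.80 = $144,631.20.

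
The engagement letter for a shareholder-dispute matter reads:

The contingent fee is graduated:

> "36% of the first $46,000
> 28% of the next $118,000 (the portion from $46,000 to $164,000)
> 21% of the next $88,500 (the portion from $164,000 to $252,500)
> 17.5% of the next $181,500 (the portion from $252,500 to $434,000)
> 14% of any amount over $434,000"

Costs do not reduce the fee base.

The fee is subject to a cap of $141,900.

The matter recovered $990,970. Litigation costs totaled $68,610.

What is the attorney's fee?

$141,900.00

Fee base is the gross recovery, $990,970; costs are reimbursed separately.
First $46,000 at 36% = $16,560.00
Next $118,000 at 28% = $33,040.00
Next $88,500 at 21% = $18,585.00
Next $181,500 at 17.5% = $31,762.50
Remaining $556,970 at 14% = $77,975.80
Fee: $16,560.00 + $33,040.00 + $18,585.00 + $31,762.50 + $77,975.80 = $177,923.30
$177,923.30 exceeds the $141,900 cap, so the fee is capped at $141,900.00.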